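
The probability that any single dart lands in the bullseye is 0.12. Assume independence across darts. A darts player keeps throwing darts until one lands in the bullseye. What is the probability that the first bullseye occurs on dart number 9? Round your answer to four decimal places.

0.0432

Geometric (trials to first success), p = 0.12.
P(Y = 9) = (1−p)^8 · p = 0.35963 · 0.12 = 0.043156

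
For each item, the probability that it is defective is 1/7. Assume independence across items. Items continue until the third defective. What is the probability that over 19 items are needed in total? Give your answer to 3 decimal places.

Needing more than 19 items ⇔ fewer than 3 successes in the first 19. With X ~ Binomial(19, 0.142857), P(Y > 19) = P(X ≤ 2).
  k=0: C(19,0)·0.142857^0·0.857143^19 = 0.05346
  k=1: C(19,1)·0.142857^1·0.857143^18 = 0.16928
  k=2: C(19,2)·0.142857^2·0.857143^17 = 0.25392
P(X ≤ 2) = 0.47667

0.477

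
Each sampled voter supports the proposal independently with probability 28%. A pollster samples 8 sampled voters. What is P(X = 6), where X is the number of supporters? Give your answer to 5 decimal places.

0.00699

X ~ Binomial(n=8, p=0.28).
P(X=6) = C(8,6) · p^6 · (1−p)^2
= 28 · 0.00048189 · 0.5184 = 0.0069947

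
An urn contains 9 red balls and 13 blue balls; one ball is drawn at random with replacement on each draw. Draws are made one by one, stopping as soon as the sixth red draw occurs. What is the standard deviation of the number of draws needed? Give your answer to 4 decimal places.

Y = total draws until the sixth success; negative binomial with r=6, p=0.409091.
SD(Y) = √[r(1−p)/p²] = √(21.185185) = 4.602737

4.6027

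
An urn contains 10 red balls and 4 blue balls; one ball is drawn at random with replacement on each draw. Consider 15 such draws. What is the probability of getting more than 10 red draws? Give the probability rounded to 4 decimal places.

0.5648

X ~ Binomial(15, 0.714286); P(X ≥ 11) = Σ C(15,k) p^k (1−p)^(15−k) over k:
  k=11: C(15,11)·0.714286^11·0.285714^4 = 0.224622
  k=12: C(15,12)·0.714286^12·0.285714^3 = 0.187185
  k=13: C(15,13)·0.714286^13·0.285714^2 = 0.107991
  k=14: C(15,14)·0.714286^14·0.285714^1 = 0.038568
  k=15: C(15,15)·0.714286^15·0.285714^0 = 0.006428
Total = 0.564794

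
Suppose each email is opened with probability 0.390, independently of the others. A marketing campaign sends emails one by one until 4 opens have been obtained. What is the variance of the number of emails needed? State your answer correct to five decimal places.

Y = total emails until the fourth success; negative binomial with r=4, p=0.39.
Var(Y) = r(1−p)/p² = 4·0.61 / 0.39² = 16.0420776

16.04208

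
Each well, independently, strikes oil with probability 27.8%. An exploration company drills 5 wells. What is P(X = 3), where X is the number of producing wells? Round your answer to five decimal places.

0.11200

X ~ Binomial(n=5, p=0.278).
P(X=3) = C(5,3) · p^3 · (1−p)^2
= 10 · 0.021485 · 0.52128 = 0.1119976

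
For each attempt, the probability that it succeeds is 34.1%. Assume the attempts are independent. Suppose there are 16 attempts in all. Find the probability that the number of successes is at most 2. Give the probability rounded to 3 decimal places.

0.052

X ~ Binomial(16, 0.341); P(X ≤ 2) = Σ C(16,k) p^k (1−p)^(16−k) over k:
  k=0: C(16,0)·0.341^0·0.659^16 = 0.00127
  k=1: C(16,1)·0.341^1·0.659^15 = 0.01048
  k=2: C(16,2)·0.341^2·0.659^14 = 0.04065
Total = 0.05239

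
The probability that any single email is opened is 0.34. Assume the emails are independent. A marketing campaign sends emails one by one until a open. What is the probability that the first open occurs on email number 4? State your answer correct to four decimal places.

Geometric (trials to first success), p = 0.34.
P(Y = 4) = (1−p)^3 · p = 0.2875 · 0.34 = 0.097749

0.0977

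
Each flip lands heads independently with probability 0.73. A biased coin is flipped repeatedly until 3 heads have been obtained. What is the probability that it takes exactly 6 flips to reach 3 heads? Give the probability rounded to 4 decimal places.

0.0766

Y = trial on which the third success occurs; negative binomial, r=3, p=0.73.
P(Y=6) = C(5,2) · p^3 · (1−p)^3
= 10 · 0.38902 · 0.019683 = 0.076570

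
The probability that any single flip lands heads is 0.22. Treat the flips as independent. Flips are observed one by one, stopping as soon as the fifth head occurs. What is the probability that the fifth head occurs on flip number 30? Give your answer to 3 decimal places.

0.025

Y = trial on which the fifth success occurs; negative binomial, r=5, p=0.22.
P(Y=30) = C(29,4) · p^5 · (1−p)^25
= 23751 · 0.00051536 · 0.0020062 = 0.02456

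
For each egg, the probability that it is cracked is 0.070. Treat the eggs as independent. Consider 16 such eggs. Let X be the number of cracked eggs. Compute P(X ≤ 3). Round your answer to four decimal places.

X ~ Binomial(16, 0.07); P(X ≤ 3) = Σ C(16,k) p^k (1−p)^(16−k) over k:
  k=0: C(16,0)·0.07^0·0.93^16 = 0.313132
  k=1: C(16,1)·0.07^1·0.93^15 = 0.377105
  k=2: C(16,2)·0.07^2·0.93^14 = 0.212882
  k=3: C(16,3)·0.07^3·0.93^13 = 0.074776
Total = 0.977894

0.9779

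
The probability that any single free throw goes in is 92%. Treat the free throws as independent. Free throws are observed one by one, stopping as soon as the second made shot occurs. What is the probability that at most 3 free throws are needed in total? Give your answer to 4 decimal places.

0.9818

Finishing within 3 free throws ⇔ at least 2 successes in the first 3. With X ~ Binomial(3, 0.92), P(Y ≤ 3) = 1 − P(X ≤ 1).
  k=0: C(3,0)·0.92^0·0.08^3 = 0.000512
  k=1: C(3,1)·0.92^1·0.08^2 = 0.017664
1 − 0.018176 = 0.981824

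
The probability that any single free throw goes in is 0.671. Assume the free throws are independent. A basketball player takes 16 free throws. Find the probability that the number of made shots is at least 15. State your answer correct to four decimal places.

0.0149

X ~ Binomial(16, 0.671); P(X ≥ 15) = Σ C(16,k) p^k (1−p)^(16−k) over k:
  k=15: C(16,15)·0.671^15·0.329^1 = 0.013248
  k=16: C(16,16)·0.671^16·0.329^0 = 0.001689
Total = 0.014937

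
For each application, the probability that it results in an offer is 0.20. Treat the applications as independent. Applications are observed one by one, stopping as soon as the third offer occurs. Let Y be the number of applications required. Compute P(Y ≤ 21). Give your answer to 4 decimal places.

Finishing within 21 applications ⇔ at least 3 successes in the first 21. With X ~ Binomial(21, 0.20), P(Y ≤ 21) = 1 − P(X ≤ 2).
  k=0: C(21,0)·0.20^0·0.80^21 = 0.009223
  k=1: C(21,1)·0.20^1·0.80^20 = 0.048423
  k=2: C(21,2)·0.20^2·0.80^19 = 0.121057
1 − 0.178703 = 0.821297

0.8213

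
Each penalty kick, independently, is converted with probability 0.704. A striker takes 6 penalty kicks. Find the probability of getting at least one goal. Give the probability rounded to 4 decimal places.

P(at least one) = 1 − P(none) = 1 − (1 − 0.704)^6
= 1 − 0.000673 = 0.999327

0.9993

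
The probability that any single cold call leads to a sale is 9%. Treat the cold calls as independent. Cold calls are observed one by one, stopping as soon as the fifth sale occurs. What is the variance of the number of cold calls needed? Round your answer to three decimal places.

561.728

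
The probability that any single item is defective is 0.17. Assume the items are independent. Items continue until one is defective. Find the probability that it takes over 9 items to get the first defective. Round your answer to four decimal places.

Y = number of items to the first success; geometric, p = 0.17.
P(Y > 9) = P(first 9 all fail) = (1−p)^9 = 0.186940

0.1869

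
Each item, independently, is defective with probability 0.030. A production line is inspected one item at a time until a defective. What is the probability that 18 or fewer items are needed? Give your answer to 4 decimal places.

Y = number of items to the first success; geometric, p = 0.03.
P(Y ≤ 18) = 1 − (1−p)^18 = 1 − 0.577951 = 0.422049

0.4220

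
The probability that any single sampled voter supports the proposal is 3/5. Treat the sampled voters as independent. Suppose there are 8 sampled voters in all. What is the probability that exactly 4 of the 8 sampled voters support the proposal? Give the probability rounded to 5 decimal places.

0.23224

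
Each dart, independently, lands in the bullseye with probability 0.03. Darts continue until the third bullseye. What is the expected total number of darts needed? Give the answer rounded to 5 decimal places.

100.00000

Y = total darts until the third success; negative binomial with r=3, p=0.03.
E[Y] = r / p = 3 / 0.03 = 100.0000000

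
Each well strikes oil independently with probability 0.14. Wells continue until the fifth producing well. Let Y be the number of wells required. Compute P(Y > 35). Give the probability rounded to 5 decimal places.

Needing more than 35 wells ⇔ fewer than 5 successes in the first 35. With X ~ Binomial(35, 0.14), P(Y > 35) = P(X ≤ 4).
  k=0: C(35,0)·0.14^0·0.86^35 = 0.0050985
  k=1: C(35,1)·0.14^1·0.86^34 = 0.0290498
  k=2: C(35,2)·0.14^2·0.86^33 = 0.0803937
  k=3: C(35,3)·0.14^3·0.86^32 = 0.1439608
  k=4: C(35,4)·0.14^4·0.86^31 = 0.1874838
P(X ≤ 4) = 0.4459866

0.44599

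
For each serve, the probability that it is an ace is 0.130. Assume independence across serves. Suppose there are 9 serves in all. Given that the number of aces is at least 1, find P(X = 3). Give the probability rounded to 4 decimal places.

0.1120

X ~ Binomial(9, 0.13). Want P(X=3 | X≥1) = P(X=3) / P(X≥1).
P(X=3) = C(9,3)·0.13^3·0.87^6 = 0.080025
P(X≥1) = 1 − 0.285544 = 0.714456
Ratio = 0.080025 / 0.714456 = 0.112008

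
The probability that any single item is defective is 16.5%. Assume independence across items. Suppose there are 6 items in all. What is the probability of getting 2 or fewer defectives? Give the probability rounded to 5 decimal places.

X ~ Binomial(6, 0.165); P(X ≤ 2) = Σ C(6,k) p^k (1−p)^(6−k) over k:
  k=0: C(6,0)·0.165^0·0.835^6 = 0.3389369
  k=1: C(6,1)·0.165^1·0.835^5 = 0.4018533
  k=2: C(6,2)·0.165^2·0.835^4 = 0.1985204
Total = 0.9393106

0.93931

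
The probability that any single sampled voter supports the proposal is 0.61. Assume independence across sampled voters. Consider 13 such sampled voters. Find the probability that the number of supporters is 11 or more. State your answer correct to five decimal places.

0.06670

X ~ Binomial(13, 0.61); P(X ≥ 11) = Σ C(13,k) p^k (1−p)^(13−k) over k:
  k=11: C(13,11)·0.61^11·0.39^2 = 0.0516240
  k=12: C(13,12)·0.61^12·0.39^1 = 0.0134575
  k=13: C(13,13)·0.61^13·0.39^0 = 0.0016192
Total = 0.0667007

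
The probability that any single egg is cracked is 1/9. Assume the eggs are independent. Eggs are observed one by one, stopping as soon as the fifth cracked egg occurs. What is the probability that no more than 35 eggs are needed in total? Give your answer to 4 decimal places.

0.3479

Finishing within 35 eggs ⇔ at least 5 successes in the first 35. With X ~ Binomial(35, 0.111111), P(Y ≤ 35) = 1 − P(X ≤ 4).
  k=0: C(35,0)·0.111111^0·0.888889^35 = 0.016205
  k=1: C(35,1)·0.111111^1·0.888889^34 = 0.070899
  k=2: C(35,2)·0.111111^2·0.888889^33 = 0.150660
  k=3: C(35,3)·0.111111^3·0.888889^32 = 0.207158
  k=4: C(35,4)·0.111111^4·0.888889^31 = 0.207158
1 − 0.652080 = 0.347920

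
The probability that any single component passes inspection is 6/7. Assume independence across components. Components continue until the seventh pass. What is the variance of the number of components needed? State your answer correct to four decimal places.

1.3611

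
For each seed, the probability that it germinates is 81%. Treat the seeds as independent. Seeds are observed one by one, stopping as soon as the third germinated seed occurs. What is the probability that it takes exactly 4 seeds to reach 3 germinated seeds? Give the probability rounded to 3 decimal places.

0.303

Y = trial on which the third success occurs; negative binomial, r=3, p=0.81.
P(Y=4) = C(3,2) · p^3 · (1−p)^1
= 3 · 0.53144 · 0.19 = 0.30292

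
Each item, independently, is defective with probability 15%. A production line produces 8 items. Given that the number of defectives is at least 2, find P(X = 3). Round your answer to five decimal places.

0.24462

X ~ Binomial(8, 0.15). Want P(X=3 | X≥2) = P(X=3) / P(X≥2).
P(X=3) = C(8,3)·0.15^3·0.85^5 = 0.0838603
P(X≥2) = 1 − 0.2724905 − 0.3846925 = 0.3428170
Ratio = 0.0838603 / 0.3428170 = 0.2446212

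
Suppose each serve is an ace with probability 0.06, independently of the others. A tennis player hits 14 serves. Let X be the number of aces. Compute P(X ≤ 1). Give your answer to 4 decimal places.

0.7963

X ~ Binomial(14, 0.06); P(X ≤ 1) = Σ C(14,k) p^k (1−p)^(14−k) over k:
  k=0: C(14,0)·0.06^0·0.94^14 = 0.420523
  k=1: C(14,1)·0.06^1·0.94^13 = 0.375787
Total = 0.796310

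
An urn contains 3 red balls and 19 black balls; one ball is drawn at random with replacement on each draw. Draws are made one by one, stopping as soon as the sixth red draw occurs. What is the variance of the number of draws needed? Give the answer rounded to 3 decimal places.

Y = total draws until the sixth success; negative binomial with r=6, p=0.136364.
Var(Y) = r(1−p)/p² = 6·0.863636 / 0.136364² = 278.66667

278.667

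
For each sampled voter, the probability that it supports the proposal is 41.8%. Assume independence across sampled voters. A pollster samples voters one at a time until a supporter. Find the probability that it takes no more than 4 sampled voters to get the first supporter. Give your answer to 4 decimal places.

0.8853

Y = number of sampled voters to the first success; geometric, p = 0.418.
P(Y ≤ 4) = 1 − (1−p)^4 = 1 − 0.114734 = 0.885266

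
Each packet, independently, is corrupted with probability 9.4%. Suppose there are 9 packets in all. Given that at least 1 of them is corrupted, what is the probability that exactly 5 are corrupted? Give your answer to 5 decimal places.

0.00106

X ~ Binomial(9, 0.094). Want P(X=5 | X≥1) = P(X=5) / P(X≥1).
P(X=5) = C(9,5)·0.094^5·0.906^4 = 0.0006230
P(X≥1) = 1 − 0.4112953 = 0.5887047
Ratio = 0.0006230 / 0.5887047 = 0.0010583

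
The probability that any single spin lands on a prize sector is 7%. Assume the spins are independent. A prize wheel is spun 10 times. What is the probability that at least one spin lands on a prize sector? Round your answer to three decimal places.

0.516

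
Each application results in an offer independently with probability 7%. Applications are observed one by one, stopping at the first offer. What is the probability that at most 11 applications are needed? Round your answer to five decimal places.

Y = number of applications to the first success; geometric, p = 0.07.
P(Y ≤ 11) = 1 − (1−p)^11 = 1 − 0.4501035 = 0.5498965

0.54990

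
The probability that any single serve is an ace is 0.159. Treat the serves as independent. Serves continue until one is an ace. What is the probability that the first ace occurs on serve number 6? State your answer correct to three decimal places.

0.067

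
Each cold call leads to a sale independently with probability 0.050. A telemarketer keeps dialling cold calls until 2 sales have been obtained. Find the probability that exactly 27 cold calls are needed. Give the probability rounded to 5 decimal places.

0.01803

Y = trial on which the second success occurs; negative binomial, r=2, p=0.05.
P(Y=27) = C(26,1) · p^2 · (1−p)^25
= 26 · 0.0025 · 0.27739 = 0.0180303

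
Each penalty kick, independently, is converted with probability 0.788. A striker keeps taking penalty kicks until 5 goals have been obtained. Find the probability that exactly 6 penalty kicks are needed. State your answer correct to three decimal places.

0.322

Y = trial on which the fifth success occurs; negative binomial, r=5, p=0.788.
P(Y=6) = C(5,4) · p^5 · (1−p)^1
= 5 · 0.30383 · 0.212 = 0.32206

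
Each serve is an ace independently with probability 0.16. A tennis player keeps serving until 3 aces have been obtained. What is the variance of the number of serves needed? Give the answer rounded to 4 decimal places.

Y = total serves until the third success; negative binomial with r=3, p=0.16.
Var(Y) = r(1−p)/p² = 3·0.84 / 0.16² = 98.437500

98.4375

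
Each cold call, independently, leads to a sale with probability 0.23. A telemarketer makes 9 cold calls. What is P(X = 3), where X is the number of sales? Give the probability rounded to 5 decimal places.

X ~ Binomial(n=9, p=0.23).
P(X=3) = C(9,3) · p^3 · (1−p)^6
= 84 · 0.012167 · 0.20842 = 0.2130135

0.21301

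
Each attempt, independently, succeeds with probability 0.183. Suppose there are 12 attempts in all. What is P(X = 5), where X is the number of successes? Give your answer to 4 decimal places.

X ~ Binomial(n=12, p=0.183).
P(X=5) = C(12,5) · p^5 · (1−p)^7
= 792 · 0.00020524 · 0.24297 = 0.039494

0.0395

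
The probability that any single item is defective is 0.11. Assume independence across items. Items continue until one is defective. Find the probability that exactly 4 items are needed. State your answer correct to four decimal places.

0.0775

Geometric (trials to first success), p = 0.11.
P(Y = 4) = (1−p)^3 · p = 0.70497 · 0.11 = 0.077547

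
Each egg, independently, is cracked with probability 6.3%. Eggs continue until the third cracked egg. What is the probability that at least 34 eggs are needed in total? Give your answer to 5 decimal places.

Needing more than 33 eggs ⇔ fewer than 3 successes in the first 33. With X ~ Binomial(33, 0.063), P(Y > 33) = P(X ≤ 2).
  k=0: C(33,0)·0.063^0·0.937^33 = 0.1167902
  k=1: C(33,1)·0.063^1·0.937^32 = 0.2591322
  k=2: C(33,2)·0.063^2·0.937^31 = 0.2787676
P(X ≤ 2) = 0.6546901

0.65469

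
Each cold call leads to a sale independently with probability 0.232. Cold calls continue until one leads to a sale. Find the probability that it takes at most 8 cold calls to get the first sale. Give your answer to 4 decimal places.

0.8790

Y = number of cold calls to the first success; geometric, p = 0.232.
P(Y ≤ 8) = 1 − (1−p)^8 = 1 − 0.121029 = 0.878971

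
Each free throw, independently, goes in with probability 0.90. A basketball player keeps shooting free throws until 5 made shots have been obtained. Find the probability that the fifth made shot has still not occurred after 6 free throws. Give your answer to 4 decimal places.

0.1143

Needing more than 6 free throws ⇔ fewer than 5 successes in the first 6. With X ~ Binomial(6, 0.90), P(Y > 6) = P(X ≤ 4).
  k=0: C(6,0)·0.90^0·0.10^6 = 0.000001
  k=1: C(6,1)·0.90^1·0.10^5 = 0.000054
  k=2: C(6,2)·0.90^2·0.10^4 = 0.001215
  k=3: C(6,3)·0.90^3·0.10^3 = 0.014580
  k=4: C(6,4)·0.90^4·0.10^2 = 0.098415
P(X ≤ 4) = 0.114265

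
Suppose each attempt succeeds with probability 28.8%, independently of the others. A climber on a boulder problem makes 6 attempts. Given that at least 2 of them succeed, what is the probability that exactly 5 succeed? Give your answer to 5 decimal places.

0.01529

X ~ Binomial(6, 0.288). Want P(X=5 | X≥2) = P(X=5) / P(X≥2).
P(X=5) = C(6,5)·0.288^5·0.712^1 = 0.0084644
P(X≥2) = 1 − 0.1302807 − 0.3161868 = 0.5535326
Ratio = 0.0084644 / 0.5535326 = 0.0152915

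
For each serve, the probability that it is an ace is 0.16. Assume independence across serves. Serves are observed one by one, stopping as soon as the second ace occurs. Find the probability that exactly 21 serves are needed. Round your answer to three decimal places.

Y = trial on which the second success occurs; negative binomial, r=2, p=0.16.
P(Y=21) = C(20,1) · p^2 · (1−p)^19
= 20 · 0.0256 · 0.036417 = 0.01865

0.019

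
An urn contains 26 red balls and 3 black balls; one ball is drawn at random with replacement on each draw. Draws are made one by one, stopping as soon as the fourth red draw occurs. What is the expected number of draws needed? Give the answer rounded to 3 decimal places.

Y = total draws until the fourth success; negative binomial with r=4, p=0.896552.
E[Y] = r / p = 4 / 0.896552 = 4.46154

4.462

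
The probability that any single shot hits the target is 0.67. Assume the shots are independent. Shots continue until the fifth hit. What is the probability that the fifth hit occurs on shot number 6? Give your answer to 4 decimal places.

0.2228

Y = trial on which the fifth success occurs; negative binomial, r=5, p=0.67.
P(Y=6) = C(5,4) · p^5 · (1−p)^1
= 5 · 0.13501 · 0.33 = 0.222771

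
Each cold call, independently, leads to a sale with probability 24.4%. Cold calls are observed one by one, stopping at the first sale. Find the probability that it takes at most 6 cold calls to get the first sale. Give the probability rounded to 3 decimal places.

0.813

Y = number of cold calls to the first success; geometric, p = 0.244.
P(Y ≤ 6) = 1 − (1−p)^6 = 1 − 0.18669 = 0.81331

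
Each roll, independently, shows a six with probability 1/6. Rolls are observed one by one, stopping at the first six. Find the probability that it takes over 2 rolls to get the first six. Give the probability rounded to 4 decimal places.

Y = number of rolls to the first success; geometric, p = 0.166667.
P(Y > 2) = P(first 2 all fail) = (1−p)^2 = 0.694444

0.6944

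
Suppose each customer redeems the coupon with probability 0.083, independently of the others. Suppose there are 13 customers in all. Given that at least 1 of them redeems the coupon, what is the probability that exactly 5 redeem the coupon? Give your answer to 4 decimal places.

X ~ Binomial(13, 0.083). Want P(X=5 | X≥1) = P(X=5) / P(X≥1).
P(X=5) = C(13,5)·0.083^5·0.917^8 = 0.002535
P(X≥1) = 1 − 0.324191 = 0.675809
Ratio = 0.002535 / 0.675809 = 0.003751

0.0038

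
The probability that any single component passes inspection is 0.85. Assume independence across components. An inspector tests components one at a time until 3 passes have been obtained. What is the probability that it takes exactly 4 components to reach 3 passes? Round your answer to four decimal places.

0.2764

Y = trial on which the third success occurs; negative binomial, r=3, p=0.85.
P(Y=4) = C(3,2) · p^3 · (1−p)^1
= 3 · 0.61413 · 0.15 = 0.276356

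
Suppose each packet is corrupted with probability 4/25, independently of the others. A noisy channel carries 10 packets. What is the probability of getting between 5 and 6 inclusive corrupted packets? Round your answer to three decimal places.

0.013

X ~ Binomial(10, 0.16); P(5 ≤ X ≤ 6) = Σ C(10,k) p^k (1−p)^(10−k) over k:
  k=5: C(10,5)·0.16^5·0.84^5 = 0.01105
  k=6: C(10,6)·0.16^6·0.84^4 = 0.00175
Total = 0.01280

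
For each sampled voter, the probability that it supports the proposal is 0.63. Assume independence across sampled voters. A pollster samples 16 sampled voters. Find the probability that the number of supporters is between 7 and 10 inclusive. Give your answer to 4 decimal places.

X ~ Binomial(16, 0.63); P(7 ≤ X ≤ 10) = Σ C(16,k) p^k (1−p)^(16−k) over k:
  k=7: C(16,7)·0.63^7·0.37^9 = 0.058563
  k=8: C(16,8)·0.63^8·0.37^8 = 0.112180
  k=9: C(16,9)·0.63^9·0.37^7 = 0.169786
  k=10: C(16,10)·0.63^10·0.37^6 = 0.202367
Total = 0.542897

0.5429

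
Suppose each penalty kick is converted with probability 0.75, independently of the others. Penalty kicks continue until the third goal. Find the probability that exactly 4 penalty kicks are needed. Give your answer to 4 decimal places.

0.3164

Y = trial on which the third success occurs; negative binomial, r=3, p=0.75.
P(Y=4) = C(3,2) · p^3 · (1−p)^1
= 3 · 0.42188 · 0.25 = 0.316406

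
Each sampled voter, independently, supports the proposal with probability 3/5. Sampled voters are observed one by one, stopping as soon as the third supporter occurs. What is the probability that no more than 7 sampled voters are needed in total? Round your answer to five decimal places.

0.90374

Finishing within 7 sampled voters ⇔ at least 3 successes in the first 7. With X ~ Binomial(7, 0.60), P(Y ≤ 7) = 1 − P(X ≤ 2).
  k=0: C(7,0)·0.60^0·0.40^7 = 0.0016384
  k=1: C(7,1)·0.60^1·0.40^6 = 0.0172032
  k=2: C(7,2)·0.60^2·0.40^5 = 0.0774144
1 − 0.0962560 = 0.9037440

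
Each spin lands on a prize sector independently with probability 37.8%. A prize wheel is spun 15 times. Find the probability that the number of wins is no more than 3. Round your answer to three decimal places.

0.122

X ~ Binomial(15, 0.378); P(X ≤ 3) = Σ C(15,k) p^k (1−p)^(15−k) over k:
  k=0: C(15,0)·0.378^0·0.622^15 = 0.00081
  k=1: C(15,1)·0.378^1·0.622^14 = 0.00736
  k=2: C(15,2)·0.378^2·0.622^13 = 0.03129
  k=3: C(15,3)·0.378^3·0.622^12 = 0.08241
Total = 0.12186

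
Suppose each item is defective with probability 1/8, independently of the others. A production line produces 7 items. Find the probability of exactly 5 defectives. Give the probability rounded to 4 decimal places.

0.0005

X ~ Binomial(n=7, p=0.125).
P(X=5) = C(7,5) · p^5 · (1−p)^2
= 21 · 3.0518e-05 · 0.76562 = 0.000491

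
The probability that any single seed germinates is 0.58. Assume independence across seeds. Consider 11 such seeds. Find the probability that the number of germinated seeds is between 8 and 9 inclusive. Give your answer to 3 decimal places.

0.229

X ~ Binomial(11, 0.58); P(8 ≤ X ≤ 9) = Σ C(11,k) p^k (1−p)^(11−k) over k:
  k=8: C(11,8)·0.58^8·0.42^3 = 0.15655
  k=9: C(11,9)·0.58^9·0.42^2 = 0.07206
Total = 0.22861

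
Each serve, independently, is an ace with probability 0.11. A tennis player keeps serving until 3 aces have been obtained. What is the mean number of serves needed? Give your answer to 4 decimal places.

27.2727

Y = total serves until the third success; negative binomial with r=3, p=0.11.
E[Y] = r / p = 3 / 0.11 = 27.272727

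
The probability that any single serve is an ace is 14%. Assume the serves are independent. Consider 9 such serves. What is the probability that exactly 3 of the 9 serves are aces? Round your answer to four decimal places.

0.0933

X ~ Binomial(n=9, p=0.14).
P(X=3) = C(9,3) · p^3 · (1−p)^6
= 84 · 0.002744 · 0.40457 = 0.093251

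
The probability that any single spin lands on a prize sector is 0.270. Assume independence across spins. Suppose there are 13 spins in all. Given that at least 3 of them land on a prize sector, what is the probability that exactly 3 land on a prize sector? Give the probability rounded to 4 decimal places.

X ~ Binomial(13, 0.27). Want P(X=3 | X≥3) = P(X=3) / P(X≥3).
P(X=3) = C(13,3)·0.27^3·0.73^10 = 0.241928
P(X≥3) = 1 − 0.016718 − 0.080386 − 0.178391 = 0.724504
Ratio = 0.241928 / 0.724504 = 0.333922

0.3339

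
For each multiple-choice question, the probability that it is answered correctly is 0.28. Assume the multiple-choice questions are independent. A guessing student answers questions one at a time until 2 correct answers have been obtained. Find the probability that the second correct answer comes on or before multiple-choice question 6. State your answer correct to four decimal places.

0.5356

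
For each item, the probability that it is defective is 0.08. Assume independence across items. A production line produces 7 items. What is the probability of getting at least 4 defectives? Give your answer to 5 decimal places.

X ~ Binomial(7, 0.08); P(X ≥ 4) = Σ C(7,k) p^k (1−p)^(7−k) over k:
  k=4: C(7,4)·0.08^4·0.92^3 = 0.0011163
  k=5: C(7,5)·0.08^5·0.92^2 = 0.0000582
  k=6: C(7,6)·0.08^6·0.92^1 = 0.0000017
  k=7: C(7,7)·0.08^7·0.92^0 = 0.0000000
Total = 0.0011763

0.00118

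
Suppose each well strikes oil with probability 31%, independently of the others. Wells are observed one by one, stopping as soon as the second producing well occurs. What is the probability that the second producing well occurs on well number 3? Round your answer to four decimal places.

Y = trial on which the second success occurs; negative binomial, r=2, p=0.31.
P(Y=3) = C(2,1) · p^2 · (1−p)^1
= 2 · 0.0961 · 0.69 = 0.132618

0.1326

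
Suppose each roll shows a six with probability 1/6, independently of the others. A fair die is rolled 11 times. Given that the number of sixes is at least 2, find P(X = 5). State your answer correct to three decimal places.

0.035

X ~ Binomial(11, 0.166667). Want P(X=5 | X≥2) = P(X=5) / P(X≥2).
P(X=5) = C(11,5)·0.166667^5·0.833333^6 = 0.01990
P(X≥2) = 1 − 0.13459 − 0.29609 = 0.56932
Ratio = 0.01990 / 0.56932 = 0.03495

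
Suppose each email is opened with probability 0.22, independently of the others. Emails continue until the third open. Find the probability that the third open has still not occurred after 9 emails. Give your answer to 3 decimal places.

0.684

Needing more than 9 emails ⇔ fewer than 3 successes in the first 9. With X ~ Binomial(9, 0.22), P(Y > 9) = P(X ≤ 2).
  k=0: C(9,0)·0.22^0·0.78^9 = 0.10687
  k=1: C(9,1)·0.22^1·0.78^8 = 0.27128
  k=2: C(9,2)·0.22^2·0.78^7 = 0.30606
P(X ≤ 2) = 0.68421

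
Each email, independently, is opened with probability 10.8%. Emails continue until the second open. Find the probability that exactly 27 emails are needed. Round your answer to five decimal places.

Y = trial on which the second success occurs; negative binomial, r=2, p=0.108.
P(Y=27) = C(26,1) · p^2 · (1−p)^25
= 26 · 0.011664 · 0.057428 = 0.0174158

0.01742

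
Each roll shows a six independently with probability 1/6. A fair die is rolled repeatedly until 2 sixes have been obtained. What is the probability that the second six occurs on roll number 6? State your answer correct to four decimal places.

0.0670

Y = trial on which the second success occurs; negative binomial, r=2, p=0.166667.
P(Y=6) = C(5,1) · p^2 · (1−p)^4
= 5 · 0.027778 · 0.48225 = 0.066980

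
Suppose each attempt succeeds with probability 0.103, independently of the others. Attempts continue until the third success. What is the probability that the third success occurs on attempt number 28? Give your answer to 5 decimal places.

Y = trial on which the third success occurs; negative binomial, r=3, p=0.103.
P(Y=28) = C(27,2) · p^3 · (1−p)^25
= 351 · 0.0010927 · 0.066041 = 0.0253297

0.02533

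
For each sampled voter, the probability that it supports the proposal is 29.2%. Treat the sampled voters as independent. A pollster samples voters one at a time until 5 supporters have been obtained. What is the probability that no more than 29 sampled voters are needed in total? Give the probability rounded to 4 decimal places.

0.9541

Finishing within 29 sampled voters ⇔ at least 5 successes in the first 29. With X ~ Binomial(29, 0.292), P(Y ≤ 29) = 1 − P(X ≤ 4).
  k=0: C(29,0)·0.292^0·0.708^29 = 0.000045
  k=1: C(29,1)·0.292^1·0.708^28 = 0.000535
  k=2: C(29,2)·0.292^2·0.708^27 = 0.003092
  k=3: C(29,3)·0.292^3·0.708^26 = 0.011476
  k=4: C(29,4)·0.292^4·0.708^25 = 0.030764
1 − 0.045912 = 0.954088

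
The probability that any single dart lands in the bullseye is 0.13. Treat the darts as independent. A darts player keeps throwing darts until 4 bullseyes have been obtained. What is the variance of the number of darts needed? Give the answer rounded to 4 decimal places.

205.9172

Y = total darts until the fourth success; negative binomial with r=4, p=0.13.
Var(Y) = r(1−p)/p² = 4·0.87 / 0.13² = 205.917160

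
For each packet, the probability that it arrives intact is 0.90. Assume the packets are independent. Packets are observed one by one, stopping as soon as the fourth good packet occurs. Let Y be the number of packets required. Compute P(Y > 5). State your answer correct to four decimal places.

0.0815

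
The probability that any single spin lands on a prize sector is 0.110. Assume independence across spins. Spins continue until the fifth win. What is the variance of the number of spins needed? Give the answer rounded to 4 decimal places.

367.7686

Y = total spins until the fifth success; negative binomial with r=5, p=0.11.
Var(Y) = r(1−p)/p² = 5·0.89 / 0.11² = 367.768595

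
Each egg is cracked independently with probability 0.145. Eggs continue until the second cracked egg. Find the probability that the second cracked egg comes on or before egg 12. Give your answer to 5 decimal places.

0.53680

Finishing within 12 eggs ⇔ at least 2 successes in the first 12. With X ~ Binomial(12, 0.145), P(Y ≤ 12) = 1 − P(X ≤ 1).
  k=0: C(12,0)·0.145^0·0.855^12 = 0.1526136
  k=1: C(12,1)·0.145^1·0.855^11 = 0.3105822
1 − 0.4631958 = 0.5368042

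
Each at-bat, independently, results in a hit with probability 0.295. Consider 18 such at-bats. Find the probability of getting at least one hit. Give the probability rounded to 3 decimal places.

0.998

P(at least one) = 1 − P(none) = 1 − (1 − 0.295)^18
= 1 − 0.00185 = 0.99815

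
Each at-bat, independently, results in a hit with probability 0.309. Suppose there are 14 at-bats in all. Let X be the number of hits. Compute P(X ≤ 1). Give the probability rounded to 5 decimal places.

0.04108

X ~ Binomial(14, 0.309); P(X ≤ 1) = Σ C(14,k) p^k (1−p)^(14−k) over k:
  k=0: C(14,0)·0.309^0·0.691^14 = 0.0056584
  k=1: C(14,1)·0.309^1·0.691^13 = 0.0354243
Total = 0.0410827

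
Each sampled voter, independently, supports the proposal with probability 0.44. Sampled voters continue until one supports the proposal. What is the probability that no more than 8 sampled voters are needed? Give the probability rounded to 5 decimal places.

Y = number of sampled voters to the first success; geometric, p = 0.44.
P(Y ≤ 8) = 1 − (1−p)^8 = 1 − 0.0096717 = 0.9903283

0.99033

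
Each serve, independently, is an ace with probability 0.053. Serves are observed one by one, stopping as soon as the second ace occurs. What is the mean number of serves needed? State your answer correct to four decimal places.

37.7358

Y = total serves until the second success; negative binomial with r=2, p=0.053.
E[Y] = r / p = 2 / 0.053 = 37.735849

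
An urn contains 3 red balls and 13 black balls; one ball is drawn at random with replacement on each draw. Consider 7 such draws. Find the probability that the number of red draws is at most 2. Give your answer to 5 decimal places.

X ~ Binomial(7, 0.1875); P(X ≤ 2) = Σ C(7,k) p^k (1−p)^(7−k) over k:
  k=0: C(7,0)·0.1875^0·0.8125^7 = 0.2337564
  k=1: C(7,1)·0.1875^1·0.8125^6 = 0.3776066
  k=2: C(7,2)·0.1875^2·0.8125^5 = 0.2614199
Total = 0.8727829

0.87278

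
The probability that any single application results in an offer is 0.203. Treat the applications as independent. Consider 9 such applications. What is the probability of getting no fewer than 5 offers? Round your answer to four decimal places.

X ~ Binomial(9, 0.203); P(X ≥ 5) = Σ C(9,k) p^k (1−p)^(9−k) over k:
  k=5: C(9,5)·0.203^5·0.797^4 = 0.017526
  k=6: C(9,6)·0.203^6·0.797^3 = 0.002976
  k=7: C(9,7)·0.203^7·0.797^2 = 0.000325
  k=8: C(9,8)·0.203^8·0.797^1 = 0.000021
  k=9: C(9,9)·0.203^9·0.797^0 = 0.000001
Total = 0.020848

0.0208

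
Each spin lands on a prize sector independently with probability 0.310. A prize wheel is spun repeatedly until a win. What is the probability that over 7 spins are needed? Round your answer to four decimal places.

0.0745

Y = number of spins to the first success; geometric, p = 0.31.
P(Y > 7) = P(first 7 all fail) = (1−p)^7 = 0.074464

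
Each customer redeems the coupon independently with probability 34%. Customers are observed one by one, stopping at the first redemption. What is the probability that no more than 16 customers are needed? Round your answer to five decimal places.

Y = number of customers to the first success; geometric, p = 0.34.
P(Y ≤ 16) = 1 − (1−p)^16 = 1 − 0.0012963 = 0.9987037

0.99870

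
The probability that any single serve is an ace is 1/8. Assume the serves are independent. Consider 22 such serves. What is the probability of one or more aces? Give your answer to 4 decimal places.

P(at least one) = 1 − P(none) = 1 − (1 − 0.125)^22
= 1 − 0.052988 = 0.947012

0.9470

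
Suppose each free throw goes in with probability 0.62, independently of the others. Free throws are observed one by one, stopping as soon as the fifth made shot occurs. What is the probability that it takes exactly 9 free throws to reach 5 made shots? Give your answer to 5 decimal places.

0.13372

Y = trial on which the fifth success occurs; negative binomial, r=5, p=0.62.
P(Y=9) = C(8,4) · p^5 · (1−p)^4
= 70 · 0.091613 · 0.020851 = 0.1337183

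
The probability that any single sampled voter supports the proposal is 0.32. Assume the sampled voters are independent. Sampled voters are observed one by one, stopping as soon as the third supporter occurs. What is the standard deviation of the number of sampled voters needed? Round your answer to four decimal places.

Y = total sampled voters until the third success; negative binomial with r=3, p=0.32.
SD(Y) = √[r(1−p)/p²] = √(19.921875) = 4.463393

4.4634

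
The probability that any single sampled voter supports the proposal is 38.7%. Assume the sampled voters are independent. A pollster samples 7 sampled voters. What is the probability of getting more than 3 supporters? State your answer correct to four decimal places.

0.2651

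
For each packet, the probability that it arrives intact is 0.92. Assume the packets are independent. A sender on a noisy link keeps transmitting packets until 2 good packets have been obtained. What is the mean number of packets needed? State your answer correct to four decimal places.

2.1739

Y = total packets until the second success; negative binomial with r=2, p=0.92.
E[Y] = r / p = 2 / 0.92 = 2.173913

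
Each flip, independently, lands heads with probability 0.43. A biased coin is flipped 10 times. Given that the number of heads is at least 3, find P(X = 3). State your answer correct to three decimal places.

X ~ Binomial(10, 0.43). Want P(X=3 | X≥3) = P(X=3) / P(X≥3).
P(X=3) = C(10,3)·0.43^3·0.57^7 = 0.18651
P(X≥3) = 1 − 0.00362 − 0.02731 − 0.09271 = 0.87635
Ratio = 0.18651 / 0.87635 = 0.21283

0.213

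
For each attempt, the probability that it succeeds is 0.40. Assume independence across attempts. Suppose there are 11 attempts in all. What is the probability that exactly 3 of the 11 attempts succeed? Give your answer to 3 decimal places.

X ~ Binomial(n=11, p=0.40).
P(X=3) = C(11,3) · p^3 · (1−p)^8
= 165 · 0.064 · 0.016796 = 0.17737

0.177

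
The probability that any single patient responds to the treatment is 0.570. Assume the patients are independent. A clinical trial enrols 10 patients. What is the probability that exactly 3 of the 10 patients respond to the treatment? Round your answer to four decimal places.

X ~ Binomial(n=10, p=0.57).
P(X=3) = C(10,3) · p^3 · (1−p)^7
= 120 · 0.18519 · 0.0027182 = 0.060407

0.0604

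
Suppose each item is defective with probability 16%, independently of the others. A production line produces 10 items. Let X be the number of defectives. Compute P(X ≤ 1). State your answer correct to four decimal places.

0.5080

X ~ Binomial(10, 0.16); P(X ≤ 1) = Σ C(10,k) p^k (1−p)^(10−k) over k:
  k=0: C(10,0)·0.16^0·0.84^10 = 0.174901
  k=1: C(10,1)·0.16^1·0.84^9 = 0.333145
Total = 0.508046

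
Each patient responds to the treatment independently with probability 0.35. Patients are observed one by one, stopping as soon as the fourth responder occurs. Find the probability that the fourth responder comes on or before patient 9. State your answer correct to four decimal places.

0.3911

Finishing within 9 patients ⇔ at least 4 successes in the first 9. With X ~ Binomial(9, 0.35), P(Y ≤ 9) = 1 − P(X ≤ 3).
  k=0: C(9,0)·0.35^0·0.65^9 = 0.020712
  k=1: C(9,1)·0.35^1·0.65^8 = 0.100373
  k=2: C(9,2)·0.35^2·0.65^7 = 0.216188
  k=3: C(9,3)·0.35^3·0.65^6 = 0.271621
1 − 0.608894 = 0.391106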